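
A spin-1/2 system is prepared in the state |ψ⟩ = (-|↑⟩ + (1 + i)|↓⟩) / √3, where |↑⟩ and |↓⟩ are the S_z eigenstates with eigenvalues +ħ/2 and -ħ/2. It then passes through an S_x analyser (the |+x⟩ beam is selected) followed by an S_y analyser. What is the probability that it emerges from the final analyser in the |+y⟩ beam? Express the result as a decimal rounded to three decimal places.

First analyser (S_x): P(|+x⟩) = |⟨+x|ψ⟩|² = 1/6.
After stage 1 the state is |+x⟩; P(|+y⟩) = |⟨+y|+x⟩|² = 1/2.
Joint probability = 1/6 × 1/2 = 0.083.

0.083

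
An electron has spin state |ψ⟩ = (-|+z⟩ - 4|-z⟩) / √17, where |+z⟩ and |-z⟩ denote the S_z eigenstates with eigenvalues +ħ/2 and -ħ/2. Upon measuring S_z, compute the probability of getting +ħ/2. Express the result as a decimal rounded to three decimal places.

0.059

The +ħ/2 outcome corresponds to |+z⟩. Its amplitude in |ψ⟩ is -1/√17.
P = |-1|² / 17 = 1/17.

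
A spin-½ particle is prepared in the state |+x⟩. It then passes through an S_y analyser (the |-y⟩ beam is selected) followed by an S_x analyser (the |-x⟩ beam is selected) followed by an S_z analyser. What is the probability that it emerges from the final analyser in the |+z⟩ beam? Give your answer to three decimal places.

First analyser (S_y): from |+x⟩, P(|-y⟩) = 1/2.
After stage 1 the state is |-y⟩; P(|-x⟩) = |⟨-x|-y⟩|² = 1/2.
After stage 2 the state is |-x⟩; P(|+z⟩) = |⟨+z|-x⟩|² = 1/2.
Joint probability = 1/2 × 1/2 × 1/2 = 0.125.

0.125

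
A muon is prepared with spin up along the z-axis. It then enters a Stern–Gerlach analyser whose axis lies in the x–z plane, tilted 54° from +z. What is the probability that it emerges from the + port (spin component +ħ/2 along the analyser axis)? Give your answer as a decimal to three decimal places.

0.794

For spin-½, the probability of finding spin-up along an axis at angle θ to the initial spin direction is cos²(θ/2); spin-down is sin²(θ/2).
θ = 54°, so P = cos²(27°) ≈ 0.794.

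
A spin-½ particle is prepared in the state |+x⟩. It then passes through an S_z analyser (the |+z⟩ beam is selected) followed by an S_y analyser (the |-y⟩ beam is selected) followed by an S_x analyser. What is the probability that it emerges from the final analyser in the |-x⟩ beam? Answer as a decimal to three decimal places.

First analyser (S_z): from |+x⟩, P(|+z⟩) = 1/2.
After stage 1 the state is |+z⟩; P(|-y⟩) = |⟨-y|+z⟩|² = 1/2.
After stage 2 the state is |-y⟩; P(|-x⟩) = |⟨-x|-y⟩|² = 1/2.
Joint probability = 1/2 × 1/2 × 1/2 = 0.125.

0.125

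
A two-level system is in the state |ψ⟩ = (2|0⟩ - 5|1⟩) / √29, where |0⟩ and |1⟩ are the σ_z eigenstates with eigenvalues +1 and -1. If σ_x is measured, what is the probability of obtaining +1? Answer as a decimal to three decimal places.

0.155

|+x⟩ = (|0⟩ + |1⟩)/√2, so ⟨+x|ψ⟩ = (-3) / (√2·√29).
P = |-3|² / 58 = 9/58.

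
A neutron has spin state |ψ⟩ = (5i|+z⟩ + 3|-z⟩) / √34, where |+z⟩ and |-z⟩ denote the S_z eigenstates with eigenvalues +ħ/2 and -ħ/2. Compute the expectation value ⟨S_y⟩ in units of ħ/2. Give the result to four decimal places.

-0.8824

⟨σ_y⟩ = 2 Im(a* b)/(|a|²+|b|²) with a = 5i, b = 3.
a* b = -15i, so ⟨σ_y⟩ = -30/34.
⟨S_y⟩ = (ħ/2)·⟨σ_y⟩.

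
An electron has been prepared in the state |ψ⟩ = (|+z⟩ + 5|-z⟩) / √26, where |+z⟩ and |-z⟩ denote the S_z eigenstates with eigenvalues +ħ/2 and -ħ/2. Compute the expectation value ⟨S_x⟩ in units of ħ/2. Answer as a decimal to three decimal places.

⟨σ_x⟩ = 2 Re(a* b)/(|a|²+|b|²) with a = 1, b = 5.
a* b = 5, so ⟨σ_x⟩ = 10/26.
⟨S_x⟩ = (ħ/2)·⟨σ_x⟩.

0.385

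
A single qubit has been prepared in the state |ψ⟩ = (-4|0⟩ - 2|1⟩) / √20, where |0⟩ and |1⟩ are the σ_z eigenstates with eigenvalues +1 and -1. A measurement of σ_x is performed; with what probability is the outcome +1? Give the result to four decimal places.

|+x⟩ = (|0⟩ + |1⟩)/√2, so ⟨+x|ψ⟩ = (-6) / (√2·√20).
P = |-6|² / 40 = 36/40.

0.9000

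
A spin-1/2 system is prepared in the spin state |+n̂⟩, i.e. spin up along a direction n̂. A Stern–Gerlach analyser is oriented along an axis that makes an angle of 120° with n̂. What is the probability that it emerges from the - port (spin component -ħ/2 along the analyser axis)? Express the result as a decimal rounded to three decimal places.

For spin-½, the probability of finding spin-up along an axis at angle θ to the initial spin direction is cos²(θ/2); spin-down is sin²(θ/2).
θ = 120°, so P = sin²(60°) ≈ 0.750.

0.750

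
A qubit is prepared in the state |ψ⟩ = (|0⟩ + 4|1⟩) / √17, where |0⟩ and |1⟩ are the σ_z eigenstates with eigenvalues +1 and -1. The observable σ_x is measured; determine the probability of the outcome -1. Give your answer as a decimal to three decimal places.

|-x⟩ = (|0⟩ - |1⟩)/√2, so ⟨-x|ψ⟩ = (-3) / (√2·√17).
P = |-3|² / 34 = 9/34.

0.265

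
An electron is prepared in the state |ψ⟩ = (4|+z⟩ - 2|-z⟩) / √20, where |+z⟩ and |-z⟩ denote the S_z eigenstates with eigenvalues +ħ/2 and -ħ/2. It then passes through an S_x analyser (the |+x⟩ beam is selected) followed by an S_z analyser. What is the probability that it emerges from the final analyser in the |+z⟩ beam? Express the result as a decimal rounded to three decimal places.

0.050

First analyser (S_x): P(|+x⟩) = |⟨+x|ψ⟩|² = 4/40.
After stage 1 the state is |+x⟩; P(|+z⟩) = |⟨+z|+x⟩|² = 1/2.
Joint probability = 4/40 × 1/2 = 0.050.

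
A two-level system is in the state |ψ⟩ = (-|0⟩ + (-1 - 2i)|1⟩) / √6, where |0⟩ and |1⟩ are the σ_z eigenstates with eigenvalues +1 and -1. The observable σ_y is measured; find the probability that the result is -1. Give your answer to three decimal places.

0.167

|-y⟩ = (|0⟩ - i|1⟩)/√2, so ⟨-y|ψ⟩ = (1 - i) / (√2·√6).
P = |1 - i|² / 12 = 2/12.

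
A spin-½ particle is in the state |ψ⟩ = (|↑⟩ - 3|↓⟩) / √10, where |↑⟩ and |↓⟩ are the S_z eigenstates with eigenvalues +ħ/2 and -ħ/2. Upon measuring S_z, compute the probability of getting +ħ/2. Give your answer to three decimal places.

0.100

The +ħ/2 outcome corresponds to |↑⟩. Its amplitude in |ψ⟩ is 1/√10.
P = |1|² / 10 = 1/10.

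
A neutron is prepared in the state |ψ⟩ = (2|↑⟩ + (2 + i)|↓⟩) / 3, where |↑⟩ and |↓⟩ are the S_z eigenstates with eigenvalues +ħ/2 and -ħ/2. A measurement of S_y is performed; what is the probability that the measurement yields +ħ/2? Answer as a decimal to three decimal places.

|+y⟩ = (|↑⟩ + i|↓⟩)/√2, so ⟨+y|ψ⟩ = (3 - 2i) / (√2·3).
P = |3 - 2i|² / 18 = 13/18.

0.722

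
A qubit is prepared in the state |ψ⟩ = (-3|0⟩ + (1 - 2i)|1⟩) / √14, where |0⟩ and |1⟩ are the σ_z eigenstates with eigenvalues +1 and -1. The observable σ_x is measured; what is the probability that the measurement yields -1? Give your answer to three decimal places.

|-x⟩ = (|0⟩ - |1⟩)/√2, so ⟨-x|ψ⟩ = (-4 + 2i) / (√2·√14).
P = |-4 + 2i|² / 28 = 20/28.

0.714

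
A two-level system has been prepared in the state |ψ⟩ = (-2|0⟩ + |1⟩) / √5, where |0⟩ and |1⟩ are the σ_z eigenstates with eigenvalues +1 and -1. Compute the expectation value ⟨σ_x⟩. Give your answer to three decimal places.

-0.800

⟨σ_x⟩ = 2 Re(a* b)/(|a|²+|b|²) with a = -2, b = 1.
a* b = -2, so ⟨σ_x⟩ = -4/5.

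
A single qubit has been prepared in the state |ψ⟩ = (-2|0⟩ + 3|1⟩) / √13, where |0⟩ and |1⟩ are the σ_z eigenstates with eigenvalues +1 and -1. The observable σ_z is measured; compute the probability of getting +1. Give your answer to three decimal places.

The +1 outcome corresponds to |0⟩. Its amplitude in |ψ⟩ is -2/√13.
P = |-2|² / 13 = 4/13.

0.308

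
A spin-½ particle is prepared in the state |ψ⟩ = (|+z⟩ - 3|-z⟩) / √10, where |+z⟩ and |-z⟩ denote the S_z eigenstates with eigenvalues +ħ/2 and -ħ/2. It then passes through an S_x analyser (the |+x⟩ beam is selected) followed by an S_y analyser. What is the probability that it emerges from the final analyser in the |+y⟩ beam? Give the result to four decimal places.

0.1000

First analyser (S_x): P(|+x⟩) = |⟨+x|ψ⟩|² = 4/20.
After stage 1 the state is |+x⟩; P(|+y⟩) = |⟨+y|+x⟩|² = 1/2.
Joint probability = 4/20 × 1/2 = 0.1000.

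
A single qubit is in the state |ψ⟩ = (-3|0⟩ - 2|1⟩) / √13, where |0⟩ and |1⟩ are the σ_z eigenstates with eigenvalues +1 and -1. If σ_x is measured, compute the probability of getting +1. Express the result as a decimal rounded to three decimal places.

|+x⟩ = (|0⟩ + |1⟩)/√2, so ⟨+x|ψ⟩ = (-5) / (√2·√13).
P = |-5|² / 26 = 25/26.

0.962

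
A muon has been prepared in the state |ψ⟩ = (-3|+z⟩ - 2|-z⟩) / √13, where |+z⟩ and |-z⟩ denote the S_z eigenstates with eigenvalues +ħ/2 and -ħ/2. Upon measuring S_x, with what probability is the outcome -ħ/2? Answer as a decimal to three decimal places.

0.038

|-x⟩ = (|+z⟩ - |-z⟩)/√2, so ⟨-x|ψ⟩ = (-1) / (√2·√13).
P = |-1|² / 26 = 1/26.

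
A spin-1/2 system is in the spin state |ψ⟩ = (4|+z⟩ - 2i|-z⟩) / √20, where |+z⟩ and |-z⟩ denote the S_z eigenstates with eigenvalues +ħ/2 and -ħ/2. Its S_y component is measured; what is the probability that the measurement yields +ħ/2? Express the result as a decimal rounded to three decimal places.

0.100

|+y⟩ = (|+z⟩ + i|-z⟩)/√2, so ⟨+y|ψ⟩ = (2) / (√2·√20).
P = |2|² / 40 = 4/40.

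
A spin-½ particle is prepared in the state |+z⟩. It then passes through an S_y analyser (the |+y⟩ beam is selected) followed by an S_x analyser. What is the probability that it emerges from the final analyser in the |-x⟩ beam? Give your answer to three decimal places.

First analyser (S_y): from |+z⟩, P(|+y⟩) = 1/2.
After stage 1 the state is |+y⟩; P(|-x⟩) = |⟨-x|+y⟩|² = 1/2.
Joint probability = 1/2 × 1/2 = 0.250.

0.250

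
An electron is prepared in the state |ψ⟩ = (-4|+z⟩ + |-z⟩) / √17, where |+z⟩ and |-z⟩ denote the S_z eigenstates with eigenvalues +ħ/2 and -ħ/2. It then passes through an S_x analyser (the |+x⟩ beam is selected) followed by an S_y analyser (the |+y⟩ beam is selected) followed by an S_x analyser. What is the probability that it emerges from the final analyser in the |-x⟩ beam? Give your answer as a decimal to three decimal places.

0.066

First analyser (S_x): P(|+x⟩) = |⟨+x|ψ⟩|² = 9/34.
After stage 1 the state is |+x⟩; P(|+y⟩) = |⟨+y|+x⟩|² = 1/2.
After stage 2 the state is |+y⟩; P(|-x⟩) = |⟨-x|+y⟩|² = 1/2.
Joint probability = 9/34 × 1/2 × 1/2 = 0.066.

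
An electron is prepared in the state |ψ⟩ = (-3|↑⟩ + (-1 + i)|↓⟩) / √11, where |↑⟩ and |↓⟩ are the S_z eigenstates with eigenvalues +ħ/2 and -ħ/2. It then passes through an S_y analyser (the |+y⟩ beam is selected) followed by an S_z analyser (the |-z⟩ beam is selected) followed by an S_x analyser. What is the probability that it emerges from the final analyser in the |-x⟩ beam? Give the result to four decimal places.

First analyser (S_y): P(|+y⟩) = |⟨+y|ψ⟩|² = 5/22.
After stage 1 the state is |+y⟩; P(|-z⟩) = |⟨-z|+y⟩|² = 1/2.
After stage 2 the state is |-z⟩; P(|-x⟩) = |⟨-x|-z⟩|² = 1/2.
Joint probability = 5/22 × 1/2 × 1/2 = 0.0568.

0.0568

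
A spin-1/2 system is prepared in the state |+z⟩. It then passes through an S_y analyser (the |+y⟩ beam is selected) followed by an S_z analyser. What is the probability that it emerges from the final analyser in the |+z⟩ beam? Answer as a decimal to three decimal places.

0.250

First analyser (S_y): from |+z⟩, P(|+y⟩) = 1/2.
After stage 1 the state is |+y⟩; P(|+z⟩) = |⟨+z|+y⟩|² = 1/2.
Joint probability = 1/2 × 1/2 = 0.250.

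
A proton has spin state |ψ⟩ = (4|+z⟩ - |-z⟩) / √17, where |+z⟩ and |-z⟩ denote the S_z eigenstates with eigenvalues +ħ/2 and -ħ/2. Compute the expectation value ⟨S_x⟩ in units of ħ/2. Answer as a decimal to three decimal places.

-0.471

⟨σ_x⟩ = 2 Re(a* b)/(|a|²+|b|²) with a = 4, b = -1.
a* b = -4, so ⟨σ_x⟩ = -8/17.
⟨S_x⟩ = (ħ/2)·⟨σ_x⟩.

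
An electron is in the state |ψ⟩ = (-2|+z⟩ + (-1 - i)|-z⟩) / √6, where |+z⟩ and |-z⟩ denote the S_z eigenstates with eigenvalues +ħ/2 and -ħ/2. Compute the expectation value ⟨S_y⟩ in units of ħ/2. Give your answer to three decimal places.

0.667

⟨σ_y⟩ = 2 Im(a* b)/(|a|²+|b|²) with a = -2, b = (-1 - i).
a* b = (2 + 2i), so ⟨σ_y⟩ = 4/6.
⟨S_y⟩ = (ħ/2)·⟨σ_y⟩.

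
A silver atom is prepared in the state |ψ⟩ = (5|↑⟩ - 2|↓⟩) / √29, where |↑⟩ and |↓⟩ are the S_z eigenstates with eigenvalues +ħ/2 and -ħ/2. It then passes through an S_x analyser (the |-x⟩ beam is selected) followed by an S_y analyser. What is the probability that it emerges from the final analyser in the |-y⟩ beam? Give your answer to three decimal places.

0.422

First analyser (S_x): P(|-x⟩) = |⟨-x|ψ⟩|² = 49/58.
After stage 1 the state is |-x⟩; P(|-y⟩) = |⟨-y|-x⟩|² = 1/2.
Joint probability = 49/58 × 1/2 = 0.422.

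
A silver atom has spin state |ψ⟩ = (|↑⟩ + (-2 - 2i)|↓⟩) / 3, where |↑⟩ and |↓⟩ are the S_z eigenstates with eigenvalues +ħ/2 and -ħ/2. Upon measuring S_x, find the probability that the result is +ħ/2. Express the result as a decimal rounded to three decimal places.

|+x⟩ = (|↑⟩ + |↓⟩)/√2, so ⟨+x|ψ⟩ = (-1 - 2i) / (√2·3).
P = |-1 - 2i|² / 18 = 5/18.

0.278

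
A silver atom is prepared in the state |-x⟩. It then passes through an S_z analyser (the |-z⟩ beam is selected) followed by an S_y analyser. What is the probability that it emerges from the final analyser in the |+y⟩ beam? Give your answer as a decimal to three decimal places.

0.250

First analyser (S_z): from |-x⟩, P(|-z⟩) = 1/2.
After stage 1 the state is |-z⟩; P(|+y⟩) = |⟨+y|-z⟩|² = 1/2.
Joint probability = 1/2 × 1/2 = 0.250.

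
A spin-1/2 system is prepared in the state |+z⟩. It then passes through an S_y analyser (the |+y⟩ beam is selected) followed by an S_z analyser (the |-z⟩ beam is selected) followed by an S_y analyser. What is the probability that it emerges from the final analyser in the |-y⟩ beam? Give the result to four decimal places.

0.1250

First analyser (S_y): from |+z⟩, P(|+y⟩) = 1/2.
After stage 1 the state is |+y⟩; P(|-z⟩) = |⟨-z|+y⟩|² = 1/2.
After stage 2 the state is |-z⟩; P(|-y⟩) = |⟨-y|-z⟩|² = 1/2.
Joint probability = 1/2 × 1/2 × 1/2 = 0.1250.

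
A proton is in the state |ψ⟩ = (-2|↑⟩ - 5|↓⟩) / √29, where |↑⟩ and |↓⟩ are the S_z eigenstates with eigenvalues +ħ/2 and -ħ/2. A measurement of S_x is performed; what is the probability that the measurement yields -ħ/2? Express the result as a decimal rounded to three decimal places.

0.155

|-x⟩ = (|↑⟩ - |↓⟩)/√2, so ⟨-x|ψ⟩ = (3) / (√2·√29).
P = |3|² / 58 = 9/58.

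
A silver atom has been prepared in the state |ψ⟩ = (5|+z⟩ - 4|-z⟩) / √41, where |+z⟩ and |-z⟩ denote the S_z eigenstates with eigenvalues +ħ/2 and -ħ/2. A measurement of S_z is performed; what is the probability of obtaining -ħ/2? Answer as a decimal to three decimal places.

0.390

The -ħ/2 outcome corresponds to |-z⟩. Its amplitude in |ψ⟩ is -4/√41.
P = |-4|² / 41 = 16/41.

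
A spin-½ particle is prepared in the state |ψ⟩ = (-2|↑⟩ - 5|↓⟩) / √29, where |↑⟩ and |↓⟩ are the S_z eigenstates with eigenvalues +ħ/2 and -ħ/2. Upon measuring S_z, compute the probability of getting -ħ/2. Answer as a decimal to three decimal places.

0.862

The -ħ/2 outcome corresponds to |↓⟩. Its amplitude in |ψ⟩ is -5/√29.
P = |-5|² / 29 = 25/29.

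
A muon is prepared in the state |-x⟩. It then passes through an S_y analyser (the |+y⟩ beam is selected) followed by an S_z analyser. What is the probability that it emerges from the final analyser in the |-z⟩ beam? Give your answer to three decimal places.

First analyser (S_y): from |-x⟩, P(|+y⟩) = 1/2.
After stage 1 the state is |+y⟩; P(|-z⟩) = |⟨-z|+y⟩|² = 1/2.
Joint probability = 1/2 × 1/2 = 0.250.

0.250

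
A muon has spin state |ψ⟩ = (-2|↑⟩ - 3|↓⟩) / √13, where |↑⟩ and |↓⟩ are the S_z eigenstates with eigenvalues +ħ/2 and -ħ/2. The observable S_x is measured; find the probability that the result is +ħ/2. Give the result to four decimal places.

|+x⟩ = (|↑⟩ + |↓⟩)/√2, so ⟨+x|ψ⟩ = (-5) / (√2·√13).
P = |-5|² / 26 = 25/26.

0.9615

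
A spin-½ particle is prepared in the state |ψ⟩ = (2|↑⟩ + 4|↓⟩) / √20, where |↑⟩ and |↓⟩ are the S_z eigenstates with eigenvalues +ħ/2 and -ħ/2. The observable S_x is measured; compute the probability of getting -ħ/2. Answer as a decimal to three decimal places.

0.100

|-x⟩ = (|↑⟩ - |↓⟩)/√2, so ⟨-x|ψ⟩ = (-2) / (√2·√20).
P = |-2|² / 40 = 4/40.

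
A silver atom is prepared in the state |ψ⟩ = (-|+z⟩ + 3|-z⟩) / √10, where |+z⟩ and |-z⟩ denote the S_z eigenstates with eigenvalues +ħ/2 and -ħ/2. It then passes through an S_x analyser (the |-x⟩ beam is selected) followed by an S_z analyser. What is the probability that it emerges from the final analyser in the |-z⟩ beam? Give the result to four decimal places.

First analyser (S_x): P(|-x⟩) = |⟨-x|ψ⟩|² = 16/20.
After stage 1 the state is |-x⟩; P(|-z⟩) = |⟨-z|-x⟩|² = 1/2.
Joint probability = 16/20 × 1/2 = 0.4000.

0.4000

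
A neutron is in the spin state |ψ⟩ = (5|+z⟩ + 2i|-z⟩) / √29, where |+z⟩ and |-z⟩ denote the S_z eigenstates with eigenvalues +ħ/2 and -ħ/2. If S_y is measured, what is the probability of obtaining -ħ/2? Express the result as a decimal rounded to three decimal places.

|-y⟩ = (|+z⟩ - i|-z⟩)/√2, so ⟨-y|ψ⟩ = (3) / (√2·√29).
P = |3|² / 58 = 9/58.

0.155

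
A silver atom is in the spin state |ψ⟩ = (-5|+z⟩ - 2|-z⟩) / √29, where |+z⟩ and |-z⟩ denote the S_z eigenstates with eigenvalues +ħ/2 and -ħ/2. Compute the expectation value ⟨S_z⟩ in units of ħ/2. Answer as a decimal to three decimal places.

0.724

⟨σ_z⟩ = |a|² - |b|² divided by |a|²+|b|², with a, b the |+z⟩, |-z⟩ amplitudes.
= (25 - 4)/29 = 21/29.
⟨S_z⟩ = (ħ/2)·⟨σ_z⟩.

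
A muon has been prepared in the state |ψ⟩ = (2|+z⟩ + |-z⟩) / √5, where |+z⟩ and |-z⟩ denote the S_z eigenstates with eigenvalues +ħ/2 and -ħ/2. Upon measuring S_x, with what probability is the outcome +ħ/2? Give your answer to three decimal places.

0.900

|+x⟩ = (|+z⟩ + |-z⟩)/√2, so ⟨+x|ψ⟩ = (3) / (√2·√5).
P = |3|² / 10 = 9/10.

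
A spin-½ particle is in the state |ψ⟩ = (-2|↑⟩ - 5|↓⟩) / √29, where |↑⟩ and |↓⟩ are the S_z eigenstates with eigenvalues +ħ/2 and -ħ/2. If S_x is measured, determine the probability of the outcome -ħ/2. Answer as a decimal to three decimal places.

0.155

|-x⟩ = (|↑⟩ - |↓⟩)/√2, so ⟨-x|ψ⟩ = (3) / (√2·√29).
P = |3|² / 58 = 9/58.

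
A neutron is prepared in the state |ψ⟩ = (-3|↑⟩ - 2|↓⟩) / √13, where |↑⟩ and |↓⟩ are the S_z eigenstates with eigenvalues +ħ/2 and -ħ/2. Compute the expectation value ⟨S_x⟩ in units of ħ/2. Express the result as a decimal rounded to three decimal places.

0.923

⟨σ_x⟩ = 2 Re(a* b)/(|a|²+|b|²) with a = -3, b = -2.
a* b = 6, so ⟨σ_x⟩ = 12/13.
⟨S_x⟩ = (ħ/2)·⟨σ_x⟩.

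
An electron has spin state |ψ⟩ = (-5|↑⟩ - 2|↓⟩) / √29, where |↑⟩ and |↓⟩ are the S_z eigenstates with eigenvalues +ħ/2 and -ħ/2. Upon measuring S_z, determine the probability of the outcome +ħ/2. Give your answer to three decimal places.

0.862

The +ħ/2 outcome corresponds to |↑⟩. Its amplitude in |ψ⟩ is -5/√29.
P = |-5|² / 29 = 25/29.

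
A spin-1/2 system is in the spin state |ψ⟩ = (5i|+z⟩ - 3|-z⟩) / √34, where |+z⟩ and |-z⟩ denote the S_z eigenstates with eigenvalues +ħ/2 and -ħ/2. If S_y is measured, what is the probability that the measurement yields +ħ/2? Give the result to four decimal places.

0.9412

|+y⟩ = (|+z⟩ + i|-z⟩)/√2, so ⟨+y|ψ⟩ = (8i) / (√2·√34).
P = |8i|² / 68 = 64/68.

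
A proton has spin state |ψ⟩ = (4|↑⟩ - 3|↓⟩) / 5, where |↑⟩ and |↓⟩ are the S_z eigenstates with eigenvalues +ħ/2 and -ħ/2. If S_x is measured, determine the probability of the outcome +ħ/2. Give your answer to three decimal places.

|+x⟩ = (|↑⟩ + |↓⟩)/√2, so ⟨+x|ψ⟩ = (1) / (√2·5).
P = |1|² / 50 = 1/50.

0.020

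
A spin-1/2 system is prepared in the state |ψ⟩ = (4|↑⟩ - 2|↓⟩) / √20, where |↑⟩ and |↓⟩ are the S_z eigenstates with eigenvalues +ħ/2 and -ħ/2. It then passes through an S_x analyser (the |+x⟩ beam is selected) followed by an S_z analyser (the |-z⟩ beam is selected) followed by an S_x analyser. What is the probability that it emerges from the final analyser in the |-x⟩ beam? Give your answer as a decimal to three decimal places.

0.025

First analyser (S_x): P(|+x⟩) = |⟨+x|ψ⟩|² = 4/40.
After stage 1 the state is |+x⟩; P(|-z⟩) = |⟨-z|+x⟩|² = 1/2.
After stage 2 the state is |-z⟩; P(|-x⟩) = |⟨-x|-z⟩|² = 1/2.
Joint probability = 4/40 × 1/2 × 1/2 = 0.025.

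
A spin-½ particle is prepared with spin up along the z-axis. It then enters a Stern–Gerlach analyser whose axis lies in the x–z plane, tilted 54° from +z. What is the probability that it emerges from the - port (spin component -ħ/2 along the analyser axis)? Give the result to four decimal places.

0.2061

For spin-½, the probability of finding spin-up along an axis at angle θ to the initial spin direction is cos²(θ/2); spin-down is sin²(θ/2).
θ = 54°, so P = sin²(27°) ≈ 0.2061.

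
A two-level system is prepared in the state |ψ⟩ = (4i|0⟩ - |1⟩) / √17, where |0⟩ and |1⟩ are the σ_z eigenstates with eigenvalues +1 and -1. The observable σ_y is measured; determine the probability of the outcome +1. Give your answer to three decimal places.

|+y⟩ = (|0⟩ + i|1⟩)/√2, so ⟨+y|ψ⟩ = (5i) / (√2·√17).
P = |5i|² / 34 = 25/34.

0.735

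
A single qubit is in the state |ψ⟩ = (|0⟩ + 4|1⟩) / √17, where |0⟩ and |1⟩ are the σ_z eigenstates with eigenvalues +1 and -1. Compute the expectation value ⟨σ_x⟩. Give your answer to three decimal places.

0.471

⟨σ_x⟩ = 2 Re(a* b)/(|a|²+|b|²) with a = 1, b = 4.
a* b = 4, so ⟨σ_x⟩ = 8/17.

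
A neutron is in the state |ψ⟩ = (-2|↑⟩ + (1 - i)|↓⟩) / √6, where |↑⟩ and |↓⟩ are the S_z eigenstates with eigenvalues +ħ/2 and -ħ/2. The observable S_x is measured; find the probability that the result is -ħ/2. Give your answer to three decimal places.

0.833

|-x⟩ = (|↑⟩ - |↓⟩)/√2, so ⟨-x|ψ⟩ = (-3 + i) / (√2·√6).
P = |-3 + i|² / 12 = 10/12.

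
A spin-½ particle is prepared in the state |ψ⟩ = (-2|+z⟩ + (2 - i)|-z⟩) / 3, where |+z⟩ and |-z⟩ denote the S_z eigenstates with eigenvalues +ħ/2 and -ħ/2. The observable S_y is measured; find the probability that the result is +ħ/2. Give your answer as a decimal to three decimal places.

0.722

|+y⟩ = (|+z⟩ + i|-z⟩)/√2, so ⟨+y|ψ⟩ = (-3 - 2i) / (√2·3).
P = |-3 - 2i|² / 18 = 13/18.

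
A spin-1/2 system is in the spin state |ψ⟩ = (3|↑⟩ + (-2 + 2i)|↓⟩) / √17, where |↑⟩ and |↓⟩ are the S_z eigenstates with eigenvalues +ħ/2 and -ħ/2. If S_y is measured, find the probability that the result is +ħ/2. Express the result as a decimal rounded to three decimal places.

0.853

|+y⟩ = (|↑⟩ + i|↓⟩)/√2, so ⟨+y|ψ⟩ = (5 + 2i) / (√2·√17).
P = |5 + 2i|² / 34 = 29/34.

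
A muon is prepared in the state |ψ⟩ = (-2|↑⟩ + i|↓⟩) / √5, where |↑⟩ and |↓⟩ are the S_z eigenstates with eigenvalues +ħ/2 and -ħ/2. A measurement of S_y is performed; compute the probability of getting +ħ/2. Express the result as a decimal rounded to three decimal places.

0.100

|+y⟩ = (|↑⟩ + i|↓⟩)/√2, so ⟨+y|ψ⟩ = (-1) / (√2·√5).
P = |-1|² / 10 = 1/10.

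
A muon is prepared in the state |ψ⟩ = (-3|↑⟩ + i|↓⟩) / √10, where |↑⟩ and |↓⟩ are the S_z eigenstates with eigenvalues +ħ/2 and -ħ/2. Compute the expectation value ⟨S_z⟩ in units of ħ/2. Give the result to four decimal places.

0.8000

⟨σ_z⟩ = |a|² - |b|² divided by |a|²+|b|², with a, b the |↑⟩, |↓⟩ amplitudes.
= (9 - 1)/10 = 8/10.
⟨S_z⟩ = (ħ/2)·⟨σ_z⟩.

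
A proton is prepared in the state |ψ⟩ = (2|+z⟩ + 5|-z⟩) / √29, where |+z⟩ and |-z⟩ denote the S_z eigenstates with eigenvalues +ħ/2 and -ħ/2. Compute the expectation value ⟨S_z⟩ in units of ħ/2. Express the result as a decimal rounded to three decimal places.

-0.724

⟨σ_z⟩ = |a|² - |b|² divided by |a|²+|b|², with a, b the |+z⟩, |-z⟩ amplitudes.
= (4 - 25)/29 = -21/29.
⟨S_z⟩ = (ħ/2)·⟨σ_z⟩.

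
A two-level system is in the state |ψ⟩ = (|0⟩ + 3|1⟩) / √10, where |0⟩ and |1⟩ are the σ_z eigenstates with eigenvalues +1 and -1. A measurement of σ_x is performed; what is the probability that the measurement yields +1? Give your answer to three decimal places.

0.800

|+x⟩ = (|0⟩ + |1⟩)/√2, so ⟨+x|ψ⟩ = (4) / (√2·√10).
P = |4|² / 20 = 16/20.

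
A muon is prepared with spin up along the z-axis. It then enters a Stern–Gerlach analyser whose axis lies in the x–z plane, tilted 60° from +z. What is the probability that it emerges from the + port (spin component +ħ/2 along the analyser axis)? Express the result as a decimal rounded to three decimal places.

0.750

For spin-½, the probability of finding spin-up along an axis at angle θ to the initial spin direction is cos²(θ/2); spin-down is sin²(θ/2).
θ = 60°, so P = cos²(30°) ≈ 0.750.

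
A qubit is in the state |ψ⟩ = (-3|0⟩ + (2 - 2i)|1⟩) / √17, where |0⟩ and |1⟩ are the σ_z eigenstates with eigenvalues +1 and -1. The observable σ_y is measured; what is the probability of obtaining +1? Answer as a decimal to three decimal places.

0.853

|+y⟩ = (|0⟩ + i|1⟩)/√2, so ⟨+y|ψ⟩ = (-5 - 2i) / (√2·√17).
P = |-5 - 2i|² / 34 = 29/34.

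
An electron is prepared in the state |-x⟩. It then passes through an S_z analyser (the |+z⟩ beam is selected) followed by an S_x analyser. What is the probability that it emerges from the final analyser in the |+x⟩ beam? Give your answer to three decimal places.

First analyser (S_z): from |-x⟩, P(|+z⟩) = 1/2.
After stage 1 the state is |+z⟩; P(|+x⟩) = |⟨+x|+z⟩|² = 1/2.
Joint probability = 1/2 × 1/2 = 0.250.

0.250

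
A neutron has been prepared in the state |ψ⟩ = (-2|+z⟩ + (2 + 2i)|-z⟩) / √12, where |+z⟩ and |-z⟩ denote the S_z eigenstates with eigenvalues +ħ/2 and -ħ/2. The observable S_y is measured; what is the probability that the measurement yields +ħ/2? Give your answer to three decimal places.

|+y⟩ = (|+z⟩ + i|-z⟩)/√2, so ⟨+y|ψ⟩ = (-2i) / (√2·√12).
P = |-2i|² / 24 = 4/24.

0.167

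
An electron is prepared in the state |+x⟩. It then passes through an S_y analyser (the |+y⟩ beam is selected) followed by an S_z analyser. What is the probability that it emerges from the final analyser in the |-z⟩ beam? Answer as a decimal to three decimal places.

First analyser (S_y): from |+x⟩, P(|+y⟩) = 1/2.
After stage 1 the state is |+y⟩; P(|-z⟩) = |⟨-z|+y⟩|² = 1/2.
Joint probability = 1/2 × 1/2 = 0.250.

0.250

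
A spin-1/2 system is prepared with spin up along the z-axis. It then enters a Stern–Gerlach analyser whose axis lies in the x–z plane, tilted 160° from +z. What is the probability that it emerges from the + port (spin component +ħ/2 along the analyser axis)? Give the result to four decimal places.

0.0302

For spin-½, the probability of finding spin-up along an axis at angle θ to the initial spin direction is cos²(θ/2); spin-down is sin²(θ/2).
θ = 160°, so P = cos²(80°) ≈ 0.0302.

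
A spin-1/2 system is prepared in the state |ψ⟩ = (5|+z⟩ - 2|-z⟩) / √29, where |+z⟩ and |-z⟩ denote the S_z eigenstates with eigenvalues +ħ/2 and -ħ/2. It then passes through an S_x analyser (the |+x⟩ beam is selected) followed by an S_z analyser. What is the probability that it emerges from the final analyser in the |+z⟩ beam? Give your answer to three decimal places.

First analyser (S_x): P(|+x⟩) = |⟨+x|ψ⟩|² = 9/58.
After stage 1 the state is |+x⟩; P(|+z⟩) = |⟨+z|+x⟩|² = 1/2.
Joint probability = 9/58 × 1/2 = 0.078.

0.078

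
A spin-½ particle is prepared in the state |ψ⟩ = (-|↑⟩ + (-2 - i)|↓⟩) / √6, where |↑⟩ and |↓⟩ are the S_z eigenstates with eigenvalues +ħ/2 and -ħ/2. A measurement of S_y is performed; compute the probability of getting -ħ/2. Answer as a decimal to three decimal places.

0.333

|-y⟩ = (|↑⟩ - i|↓⟩)/√2, so ⟨-y|ψ⟩ = (-2i) / (√2·√6).
P = |-2i|² / 12 = 4/12.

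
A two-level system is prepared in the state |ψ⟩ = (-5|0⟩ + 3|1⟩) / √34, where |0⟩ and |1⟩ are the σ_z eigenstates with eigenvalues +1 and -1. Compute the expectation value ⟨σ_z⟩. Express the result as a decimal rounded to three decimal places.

⟨σ_z⟩ = |a|² - |b|² divided by |a|²+|b|², with a, b the |0⟩, |1⟩ amplitudes.
= (25 - 9)/34 = 16/34.

0.471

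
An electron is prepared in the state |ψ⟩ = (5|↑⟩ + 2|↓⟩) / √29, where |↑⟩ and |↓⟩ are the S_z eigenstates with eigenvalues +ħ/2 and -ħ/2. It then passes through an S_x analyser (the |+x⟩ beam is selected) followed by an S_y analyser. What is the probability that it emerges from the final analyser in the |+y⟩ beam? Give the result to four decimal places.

First analyser (S_x): P(|+x⟩) = |⟨+x|ψ⟩|² = 49/58.
After stage 1 the state is |+x⟩; P(|+y⟩) = |⟨+y|+x⟩|² = 1/2.
Joint probability = 49/58 × 1/2 = 0.4224.

0.4224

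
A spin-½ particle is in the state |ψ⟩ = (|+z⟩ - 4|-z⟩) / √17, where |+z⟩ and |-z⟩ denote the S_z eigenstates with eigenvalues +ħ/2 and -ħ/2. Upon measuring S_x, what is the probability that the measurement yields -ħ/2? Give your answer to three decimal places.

|-x⟩ = (|+z⟩ - |-z⟩)/√2, so ⟨-x|ψ⟩ = (5) / (√2·√17).
P = |5|² / 34 = 25/34.

0.735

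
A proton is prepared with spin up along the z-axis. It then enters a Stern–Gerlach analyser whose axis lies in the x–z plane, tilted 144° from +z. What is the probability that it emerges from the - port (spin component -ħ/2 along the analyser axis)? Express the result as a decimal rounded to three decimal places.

0.905

For spin-½, the probability of finding spin-up along an axis at angle θ to the initial spin direction is cos²(θ/2); spin-down is sin²(θ/2).
θ = 144°, so P = sin²(72°) ≈ 0.905.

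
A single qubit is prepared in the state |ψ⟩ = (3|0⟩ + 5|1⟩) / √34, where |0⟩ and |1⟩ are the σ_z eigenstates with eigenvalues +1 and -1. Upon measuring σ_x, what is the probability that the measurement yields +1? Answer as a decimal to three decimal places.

0.941

|+x⟩ = (|0⟩ + |1⟩)/√2, so ⟨+x|ψ⟩ = (8) / (√2·√34).
P = |8|² / 68 = 64/68.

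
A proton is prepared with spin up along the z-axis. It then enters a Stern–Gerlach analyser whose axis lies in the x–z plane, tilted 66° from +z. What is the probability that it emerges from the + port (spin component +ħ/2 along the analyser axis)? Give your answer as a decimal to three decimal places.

0.703

For spin-½, the probability of finding spin-up along an axis at angle θ to the initial spin direction is cos²(θ/2); spin-down is sin²(θ/2).
θ = 66°, so P = cos²(33°) ≈ 0.703.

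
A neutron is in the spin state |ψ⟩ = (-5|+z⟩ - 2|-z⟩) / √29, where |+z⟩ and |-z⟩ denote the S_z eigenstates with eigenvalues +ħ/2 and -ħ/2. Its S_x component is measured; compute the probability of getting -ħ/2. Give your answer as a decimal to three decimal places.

|-x⟩ = (|+z⟩ - |-z⟩)/√2, so ⟨-x|ψ⟩ = (-3) / (√2·√29).
P = |-3|² / 58 = 9/58.

0.155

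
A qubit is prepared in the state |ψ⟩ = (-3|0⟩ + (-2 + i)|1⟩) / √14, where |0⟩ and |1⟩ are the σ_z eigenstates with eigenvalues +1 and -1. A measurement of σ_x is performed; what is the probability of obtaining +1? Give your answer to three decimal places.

|+x⟩ = (|0⟩ + |1⟩)/√2, so ⟨+x|ψ⟩ = (-5 + i) / (√2·√14).
P = |-5 + i|² / 28 = 26/28.

0.929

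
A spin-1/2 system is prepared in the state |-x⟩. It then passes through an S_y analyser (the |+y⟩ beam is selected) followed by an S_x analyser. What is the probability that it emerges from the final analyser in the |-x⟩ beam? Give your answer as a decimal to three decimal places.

First analyser (S_y): from |-x⟩, P(|+y⟩) = 1/2.
After stage 1 the state is |+y⟩; P(|-x⟩) = |⟨-x|+y⟩|² = 1/2.
Joint probability = 1/2 × 1/2 = 0.250.

0.250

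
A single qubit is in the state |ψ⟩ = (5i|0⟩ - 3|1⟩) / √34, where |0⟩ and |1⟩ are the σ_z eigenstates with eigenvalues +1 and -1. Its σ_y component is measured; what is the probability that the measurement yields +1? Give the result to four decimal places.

|+y⟩ = (|0⟩ + i|1⟩)/√2, so ⟨+y|ψ⟩ = (8i) / (√2·√34).
P = |8i|² / 68 = 64/68.

0.9412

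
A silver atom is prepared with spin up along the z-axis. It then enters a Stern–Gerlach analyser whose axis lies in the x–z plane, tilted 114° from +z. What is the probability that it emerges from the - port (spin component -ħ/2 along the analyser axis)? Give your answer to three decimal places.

For spin-½, the probability of finding spin-up along an axis at angle θ to the initial spin direction is cos²(θ/2); spin-down is sin²(θ/2).
θ = 114°, so P = sin²(57°) ≈ 0.703.

0.703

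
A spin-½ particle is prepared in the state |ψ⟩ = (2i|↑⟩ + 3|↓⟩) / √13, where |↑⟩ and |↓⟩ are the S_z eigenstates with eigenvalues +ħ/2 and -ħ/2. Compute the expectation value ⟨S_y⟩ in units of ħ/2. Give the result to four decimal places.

-0.9231

⟨σ_y⟩ = 2 Im(a* b)/(|a|²+|b|²) with a = 2i, b = 3.
a* b = -6i, so ⟨σ_y⟩ = -12/13.
⟨S_y⟩ = (ħ/2)·⟨σ_y⟩.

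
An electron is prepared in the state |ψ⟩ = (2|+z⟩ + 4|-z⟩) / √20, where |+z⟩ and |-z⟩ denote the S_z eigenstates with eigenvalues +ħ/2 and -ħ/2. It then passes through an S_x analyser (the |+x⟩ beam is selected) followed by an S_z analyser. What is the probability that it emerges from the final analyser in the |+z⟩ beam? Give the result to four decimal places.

First analyser (S_x): P(|+x⟩) = |⟨+x|ψ⟩|² = 36/40.
After stage 1 the state is |+x⟩; P(|+z⟩) = |⟨+z|+x⟩|² = 1/2.
Joint probability = 36/40 × 1/2 = 0.4500.

0.4500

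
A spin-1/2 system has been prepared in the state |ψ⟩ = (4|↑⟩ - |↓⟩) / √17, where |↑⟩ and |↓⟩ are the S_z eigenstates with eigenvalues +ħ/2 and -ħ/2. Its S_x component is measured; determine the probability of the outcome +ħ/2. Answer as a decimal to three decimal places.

0.265

|+x⟩ = (|↑⟩ + |↓⟩)/√2, so ⟨+x|ψ⟩ = (3) / (√2·√17).
P = |3|² / 34 = 9/34.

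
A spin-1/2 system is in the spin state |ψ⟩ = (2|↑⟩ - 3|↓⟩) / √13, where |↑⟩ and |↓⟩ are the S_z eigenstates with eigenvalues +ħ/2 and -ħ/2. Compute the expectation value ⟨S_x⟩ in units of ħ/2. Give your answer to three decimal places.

-0.923

⟨σ_x⟩ = 2 Re(a* b)/(|a|²+|b|²) with a = 2, b = -3.
a* b = -6, so ⟨σ_x⟩ = -12/13.
⟨S_x⟩ = (ħ/2)·⟨σ_x⟩.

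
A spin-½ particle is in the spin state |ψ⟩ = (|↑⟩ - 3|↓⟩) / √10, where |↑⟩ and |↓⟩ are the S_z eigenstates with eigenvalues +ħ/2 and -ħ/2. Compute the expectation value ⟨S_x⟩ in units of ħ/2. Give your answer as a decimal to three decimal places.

⟨σ_x⟩ = 2 Re(a* b)/(|a|²+|b|²) with a = 1, b = -3.
a* b = -3, so ⟨σ_x⟩ = -6/10.
⟨S_x⟩ = (ħ/2)·⟨σ_x⟩.

-0.600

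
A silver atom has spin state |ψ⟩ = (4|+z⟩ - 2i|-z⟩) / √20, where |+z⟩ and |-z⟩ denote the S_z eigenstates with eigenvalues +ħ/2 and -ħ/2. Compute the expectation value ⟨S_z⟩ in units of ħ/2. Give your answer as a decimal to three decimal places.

0.600

⟨σ_z⟩ = |a|² - |b|² divided by |a|²+|b|², with a, b the |+z⟩, |-z⟩ amplitudes.
= (16 - 4)/20 = 12/20.
⟨S_z⟩ = (ħ/2)·⟨σ_z⟩.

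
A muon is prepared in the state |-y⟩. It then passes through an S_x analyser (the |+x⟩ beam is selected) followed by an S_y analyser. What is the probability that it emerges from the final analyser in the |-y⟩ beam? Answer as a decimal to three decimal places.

0.250

First analyser (S_x): from |-y⟩, P(|+x⟩) = 1/2.
After stage 1 the state is |+x⟩; P(|-y⟩) = |⟨-y|+x⟩|² = 1/2.
Joint probability = 1/2 × 1/2 = 0.250.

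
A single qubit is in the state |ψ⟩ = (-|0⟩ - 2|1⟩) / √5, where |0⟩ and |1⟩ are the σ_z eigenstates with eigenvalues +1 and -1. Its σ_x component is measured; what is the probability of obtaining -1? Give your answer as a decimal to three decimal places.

0.100

|-x⟩ = (|0⟩ - |1⟩)/√2, so ⟨-x|ψ⟩ = (1) / (√2·√5).
P = |1|² / 10 = 1/10.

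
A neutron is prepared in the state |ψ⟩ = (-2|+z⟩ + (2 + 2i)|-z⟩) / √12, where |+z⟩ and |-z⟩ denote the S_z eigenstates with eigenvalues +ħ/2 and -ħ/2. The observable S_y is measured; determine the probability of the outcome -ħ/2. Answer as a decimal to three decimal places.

0.833

|-y⟩ = (|+z⟩ - i|-z⟩)/√2, so ⟨-y|ψ⟩ = (-4 + 2i) / (√2·√12).
P = |-4 + 2i|² / 24 = 20/24.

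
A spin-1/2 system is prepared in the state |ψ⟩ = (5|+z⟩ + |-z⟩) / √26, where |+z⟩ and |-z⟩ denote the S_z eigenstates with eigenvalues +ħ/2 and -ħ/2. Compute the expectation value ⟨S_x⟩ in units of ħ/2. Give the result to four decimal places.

⟨σ_x⟩ = 2 Re(a* b)/(|a|²+|b|²) with a = 5, b = 1.
a* b = 5, so ⟨σ_x⟩ = 10/26.
⟨S_x⟩ = (ħ/2)·⟨σ_x⟩.

0.3846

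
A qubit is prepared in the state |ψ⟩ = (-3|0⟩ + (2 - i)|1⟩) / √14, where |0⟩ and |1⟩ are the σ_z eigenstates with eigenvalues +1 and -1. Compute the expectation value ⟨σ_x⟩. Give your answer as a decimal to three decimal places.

⟨σ_x⟩ = 2 Re(a* b)/(|a|²+|b|²) with a = -3, b = (2 - i).
a* b = (-6 + 3i), so ⟨σ_x⟩ = -12/14.

-0.857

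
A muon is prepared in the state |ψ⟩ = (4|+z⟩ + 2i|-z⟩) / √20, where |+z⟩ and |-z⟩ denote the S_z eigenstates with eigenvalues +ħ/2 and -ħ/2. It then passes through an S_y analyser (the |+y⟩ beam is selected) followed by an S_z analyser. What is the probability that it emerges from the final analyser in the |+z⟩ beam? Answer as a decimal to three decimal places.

0.450

First analyser (S_y): P(|+y⟩) = |⟨+y|ψ⟩|² = 36/40.
After stage 1 the state is |+y⟩; P(|+z⟩) = |⟨+z|+y⟩|² = 1/2.
Joint probability = 36/40 × 1/2 = 0.450.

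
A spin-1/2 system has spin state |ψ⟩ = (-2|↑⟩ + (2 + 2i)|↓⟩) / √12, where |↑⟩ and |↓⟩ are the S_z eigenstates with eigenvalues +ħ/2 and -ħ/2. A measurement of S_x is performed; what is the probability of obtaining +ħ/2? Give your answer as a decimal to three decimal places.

|+x⟩ = (|↑⟩ + |↓⟩)/√2, so ⟨+x|ψ⟩ = (2i) / (√2·√12).
P = |2i|² / 24 = 4/24.

0.167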